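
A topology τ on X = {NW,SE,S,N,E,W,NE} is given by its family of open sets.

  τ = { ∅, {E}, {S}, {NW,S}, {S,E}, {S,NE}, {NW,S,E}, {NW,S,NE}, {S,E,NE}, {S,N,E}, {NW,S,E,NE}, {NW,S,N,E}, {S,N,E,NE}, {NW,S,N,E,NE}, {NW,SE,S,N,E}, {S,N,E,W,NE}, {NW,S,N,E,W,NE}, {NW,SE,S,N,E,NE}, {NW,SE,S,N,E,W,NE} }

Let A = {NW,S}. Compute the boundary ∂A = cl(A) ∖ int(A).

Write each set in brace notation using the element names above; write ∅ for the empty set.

U open, U⊆A: ∅, {S}, {NW,S}. int(A) = ⋃ = {NW,S}
X∖A={SE,N,E,W,NE}, int(X∖A)={E}, hence cl(A)={NW,SE,S,N,W,NE}
∂A: remove int from cl → {SE,N,W,NE}

{SE,N,W,NE}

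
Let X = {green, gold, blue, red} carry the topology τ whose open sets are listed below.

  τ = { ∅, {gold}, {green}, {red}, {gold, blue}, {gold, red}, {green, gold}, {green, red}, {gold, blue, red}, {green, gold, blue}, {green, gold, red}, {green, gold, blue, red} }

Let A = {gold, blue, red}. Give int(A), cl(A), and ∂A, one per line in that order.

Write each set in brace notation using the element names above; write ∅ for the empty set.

int(A) = {gold, blue, red}
cl(A)  = {gold, blue, red}
∂A     = ∅

interior: largest open inside A is {gold, blue, red} (from ∅, {red}, {gold}, {gold, blue}, {gold, red}, {gold, blue, red})
cl via duality: int({green}) = {green}, so X∖{green} = {gold, blue, red}
cl∖int = ∅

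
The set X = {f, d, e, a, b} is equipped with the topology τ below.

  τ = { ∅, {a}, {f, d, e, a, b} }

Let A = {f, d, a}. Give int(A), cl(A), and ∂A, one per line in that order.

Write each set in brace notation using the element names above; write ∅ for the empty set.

interior: largest open inside A is {a} (from ∅, {a})
cl via duality: int({e, b}) = ∅, so X∖∅ = {f, d, e, a, b}
cl∖int = {f, d, e, b}

int(A) = {a}
cl(A)  = {f, d, e, a, b}
∂A     = {f, d, e, b}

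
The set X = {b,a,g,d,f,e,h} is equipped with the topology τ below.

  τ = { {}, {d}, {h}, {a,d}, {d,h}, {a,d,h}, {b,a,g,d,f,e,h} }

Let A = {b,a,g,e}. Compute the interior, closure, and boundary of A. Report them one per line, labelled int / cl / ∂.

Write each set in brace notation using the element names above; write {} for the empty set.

opens ⊆ A: {}; union → int = {}
complement {d,f,h}; its interior {d,h}; cl(A) = X∖{d,h} = {b,a,g,f,e}
boundary = {b,a,g,f,e} ∖ {} = {b,a,g,f,e}

int(A) = {}
cl(A)  = {b,a,g,f,e}
∂A     = {b,a,g,f,e}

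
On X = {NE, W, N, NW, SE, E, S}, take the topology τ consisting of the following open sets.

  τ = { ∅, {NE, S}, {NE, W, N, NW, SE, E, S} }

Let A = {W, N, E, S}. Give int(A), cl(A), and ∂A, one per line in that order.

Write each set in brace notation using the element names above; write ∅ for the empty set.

int(A) = ∅
cl(A)  = {NE, W, N, NW, SE, E, S}
∂A     = {NE, W, N, NW, SE, E, S}

U open, U⊆A: ∅. int(A) = ⋃ = ∅
X∖A={NE, NW, SE}, int(X∖A)=∅, hence cl(A)={NE, W, N, NW, SE, E, S}
∂A: remove int from cl → {NE, W, N, NW, SE, E, S}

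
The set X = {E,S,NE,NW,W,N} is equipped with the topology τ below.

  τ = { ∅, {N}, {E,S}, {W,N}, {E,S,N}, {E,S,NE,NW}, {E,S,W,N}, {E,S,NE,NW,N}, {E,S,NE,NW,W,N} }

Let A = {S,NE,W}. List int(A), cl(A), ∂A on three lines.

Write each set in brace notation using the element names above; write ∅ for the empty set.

U open, U⊆A: ∅. int(A) = ⋃ = ∅
X∖A={E,NW,N}, int(X∖A)={N}, hence cl(A)={E,S,NE,NW,W}
∂A: remove int from cl → {E,S,NE,NW,W}

int(A) = ∅
cl(A)  = {E,S,NE,NW,W}
∂A     = {E,S,NE,NW,W}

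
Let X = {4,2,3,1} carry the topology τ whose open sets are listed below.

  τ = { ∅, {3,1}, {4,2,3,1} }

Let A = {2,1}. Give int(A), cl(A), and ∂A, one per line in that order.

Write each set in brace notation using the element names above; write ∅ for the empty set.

int(A) = ∅
cl(A)  = {4,2,3,1}
∂A     = {4,2,3,1}

opens ⊆ A: ∅; union → int = ∅
complement {4,3}; its interior ∅; cl(A) = X∖∅ = {4,2,3,1}
boundary = {4,2,3,1} ∖ ∅ = {4,2,3,1}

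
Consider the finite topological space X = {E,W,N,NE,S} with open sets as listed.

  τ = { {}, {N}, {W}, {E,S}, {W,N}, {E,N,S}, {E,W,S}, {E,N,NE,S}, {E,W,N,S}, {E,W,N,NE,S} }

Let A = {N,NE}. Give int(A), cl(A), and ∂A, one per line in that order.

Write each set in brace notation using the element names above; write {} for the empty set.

open subsets of A: {}, {N}; so int(A) = {N}
closure: X∖int(X∖A) = X∖{E,W,S} = {N,NE}
∂A = {N,NE} minus {N} = {NE}

int(A) = {N}
cl(A)  = {N,NE}
∂A     = {NE}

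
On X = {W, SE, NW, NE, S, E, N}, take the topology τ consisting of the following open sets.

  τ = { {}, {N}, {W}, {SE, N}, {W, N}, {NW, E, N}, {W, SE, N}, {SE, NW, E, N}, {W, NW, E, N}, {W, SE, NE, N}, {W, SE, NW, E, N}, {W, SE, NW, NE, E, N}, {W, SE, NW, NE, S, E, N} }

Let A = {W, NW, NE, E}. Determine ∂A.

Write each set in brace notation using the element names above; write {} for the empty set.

interior: largest open inside A is {W} (from {}, {W})
cl via duality: int({SE, S, N}) = {SE, N}, so X∖{SE, N} = {W, NW, NE, S, E}
cl∖int = {NW, NE, S, E}

{NW, NE, S, E}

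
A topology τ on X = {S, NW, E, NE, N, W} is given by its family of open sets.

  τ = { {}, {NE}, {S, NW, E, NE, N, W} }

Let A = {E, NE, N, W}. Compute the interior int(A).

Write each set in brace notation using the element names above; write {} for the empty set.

{NE}

U open, U⊆A: {}, {NE}. int(A) = ⋃ = {NE}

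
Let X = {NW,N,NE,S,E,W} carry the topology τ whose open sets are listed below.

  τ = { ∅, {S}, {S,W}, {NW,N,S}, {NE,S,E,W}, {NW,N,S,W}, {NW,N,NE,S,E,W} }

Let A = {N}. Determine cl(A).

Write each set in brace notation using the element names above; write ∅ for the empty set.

complement {NW,NE,S,E,W}; its interior {NE,S,E,W}; cl(A) = X∖{NE,S,E,W} = {NW,N}

{NW,N}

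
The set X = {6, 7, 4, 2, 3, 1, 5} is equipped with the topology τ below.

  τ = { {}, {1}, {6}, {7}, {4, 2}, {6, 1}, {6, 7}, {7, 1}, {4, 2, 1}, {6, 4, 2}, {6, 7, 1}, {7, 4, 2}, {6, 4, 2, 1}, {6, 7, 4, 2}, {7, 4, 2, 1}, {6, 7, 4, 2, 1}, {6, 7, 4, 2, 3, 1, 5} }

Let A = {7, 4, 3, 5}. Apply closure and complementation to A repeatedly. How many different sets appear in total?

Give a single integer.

cl via duality: int({6, 2, 1}) = {6, 1}, so X∖{6, 1} = {7, 4, 2, 3, 5}
Write k for closure, c for complement:
  1. A     = {7, 4, 3, 5}
  2. kA    = {7, 4, 2, 3, 5}
  3. cA    = {6, 2, 1}
  4. ckA   = {6, 1}
  5. kcA   = {6, 4, 2, 3, 1, 5}
  6. kckA  = {6, 3, 1, 5}
  7. ckcA  = {7}
  8. ckckA = {7, 4, 2}
  9. kckcA = {7, 3, 5}
  10. ckckcA = {6, 4, 2, 1}
applying k or c yields no new set

10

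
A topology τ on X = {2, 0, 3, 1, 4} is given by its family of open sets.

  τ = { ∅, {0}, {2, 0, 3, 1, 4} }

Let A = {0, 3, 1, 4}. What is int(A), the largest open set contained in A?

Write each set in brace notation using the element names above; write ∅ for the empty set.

{0}

open subsets of A: ∅, {0}; so int(A) = {0}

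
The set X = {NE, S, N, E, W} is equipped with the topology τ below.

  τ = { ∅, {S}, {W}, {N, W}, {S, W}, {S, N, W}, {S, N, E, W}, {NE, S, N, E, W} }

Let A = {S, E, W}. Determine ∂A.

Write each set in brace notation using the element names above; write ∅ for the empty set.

U open, U⊆A: ∅, {S}, {W}, {S, W}. int(A) = ⋃ = {S, W}
X∖A={NE, N}, int(X∖A)=∅, hence cl(A)={NE, S, N, E, W}
∂A: remove int from cl → {NE, N, E}

{NE, N, E}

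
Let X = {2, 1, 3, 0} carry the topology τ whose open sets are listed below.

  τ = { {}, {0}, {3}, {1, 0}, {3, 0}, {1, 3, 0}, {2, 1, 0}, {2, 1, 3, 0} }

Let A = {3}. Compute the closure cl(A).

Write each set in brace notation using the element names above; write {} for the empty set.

{3}

cl via duality: int({2, 1, 0}) = {2, 1, 0}, so X∖{2, 1, 0} = {3}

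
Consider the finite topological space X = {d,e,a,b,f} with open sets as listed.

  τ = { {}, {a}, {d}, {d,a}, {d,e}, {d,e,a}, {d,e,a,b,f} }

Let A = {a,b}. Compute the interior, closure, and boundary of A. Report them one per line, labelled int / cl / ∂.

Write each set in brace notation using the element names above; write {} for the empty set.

int(A) = {a}
cl(A)  = {a,b,f}
∂A     = {b,f}

open subsets of A: {}, {a}; so int(A) = {a}
closure: X∖int(X∖A) = X∖{d,e} = {a,b,f}
∂A = {a,b,f} minus {a} = {b,f}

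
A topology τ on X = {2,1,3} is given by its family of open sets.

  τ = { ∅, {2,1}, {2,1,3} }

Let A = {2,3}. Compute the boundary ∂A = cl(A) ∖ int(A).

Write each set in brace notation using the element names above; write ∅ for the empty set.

{2,1,3}

open subsets of A: ∅; so int(A) = ∅
closure: X∖int(X∖A) = X∖∅ = {2,1,3}
∂A = {2,1,3} minus ∅ = {2,1,3}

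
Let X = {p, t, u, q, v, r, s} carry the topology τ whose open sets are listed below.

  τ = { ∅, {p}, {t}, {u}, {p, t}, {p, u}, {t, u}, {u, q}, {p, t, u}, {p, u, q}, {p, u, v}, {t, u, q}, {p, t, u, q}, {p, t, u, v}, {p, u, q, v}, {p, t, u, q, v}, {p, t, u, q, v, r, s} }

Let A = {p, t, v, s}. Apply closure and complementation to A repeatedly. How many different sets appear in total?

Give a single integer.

6

complement {u, q, r}; its interior {u, q}; cl(A) = X∖{u, q} = {p, t, v, r, s}
With k = closure, c = complement:
  1. A     = {p, t, v, s}
  2. kA    = {p, t, v, r, s}
  3. cA    = {u, q, r}
  4. ckA   = {u, q}
  5. kcA   = {u, q, v, r, s}
  6. ckcA  = {p, t}
k, c of each give nothing new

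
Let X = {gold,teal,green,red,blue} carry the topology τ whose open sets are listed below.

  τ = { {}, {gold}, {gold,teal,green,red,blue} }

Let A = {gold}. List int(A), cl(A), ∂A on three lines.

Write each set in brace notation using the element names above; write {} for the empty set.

int(A) = {gold}
cl(A)  = {gold,teal,green,red,blue}
∂A     = {teal,green,red,blue}

U open, U⊆A: {}, {gold}. int(A) = ⋃ = {gold}
X∖A={teal,green,red,blue}, int(X∖A)={}, hence cl(A)={gold,teal,green,red,blue}
∂A: remove int from cl → {teal,green,red,blue}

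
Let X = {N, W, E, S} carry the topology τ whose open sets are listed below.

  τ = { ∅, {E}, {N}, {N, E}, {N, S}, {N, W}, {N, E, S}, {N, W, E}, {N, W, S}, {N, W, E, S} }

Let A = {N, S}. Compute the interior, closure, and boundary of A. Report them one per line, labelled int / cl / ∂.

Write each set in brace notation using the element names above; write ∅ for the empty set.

int(A) = {N, S}
cl(A)  = {N, W, S}
∂A     = {W}

opens ⊆ A: ∅, {N}, {N, S}; union → int = {N, S}
complement {W, E}; its interior {E}; cl(A) = X∖{E} = {N, W, S}
boundary = {N, W, S} ∖ {N, S} = {W}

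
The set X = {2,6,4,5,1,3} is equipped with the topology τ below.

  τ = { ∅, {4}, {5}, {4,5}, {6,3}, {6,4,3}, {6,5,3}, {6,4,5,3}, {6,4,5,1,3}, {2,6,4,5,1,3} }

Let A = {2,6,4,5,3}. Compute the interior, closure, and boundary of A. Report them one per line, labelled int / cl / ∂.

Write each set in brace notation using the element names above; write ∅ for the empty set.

open subsets of A: ∅, {4}, {5}, {6,3}, {4,5}, {6,5,3}, {6,4,3}, {6,4,5,3}; so int(A) = {6,4,5,3}
closure: X∖int(X∖A) = X∖∅ = {2,6,4,5,1,3}
∂A = {2,6,4,5,1,3} minus {6,4,5,3} = {2,1}

int(A) = {6,4,5,3}
cl(A)  = {2,6,4,5,1,3}
∂A     = {2,1}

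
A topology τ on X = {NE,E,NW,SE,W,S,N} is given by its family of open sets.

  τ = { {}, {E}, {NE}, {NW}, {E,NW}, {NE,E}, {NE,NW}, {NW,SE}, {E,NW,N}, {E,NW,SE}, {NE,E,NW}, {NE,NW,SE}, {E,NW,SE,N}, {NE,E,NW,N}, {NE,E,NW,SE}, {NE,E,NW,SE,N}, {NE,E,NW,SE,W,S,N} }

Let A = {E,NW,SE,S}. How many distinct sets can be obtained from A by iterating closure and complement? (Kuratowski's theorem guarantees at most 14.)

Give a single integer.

cl via duality: int({NE,W,N}) = {NE}, so X∖{NE} = {E,NW,SE,W,S,N}
Write k for closure, c for complement:
  1. A     = {E,NW,SE,S}
  2. kA    = {E,NW,SE,W,S,N}
  3. cA    = {NE,W,N}
  4. ckA   = {NE}
  5. kcA   = {NE,W,S,N}
  6. kckA  = {NE,W,S}
  7. ckcA  = {E,NW,SE}
  8. ckckA = {E,NW,SE,N}
applying k or c yields no new set

8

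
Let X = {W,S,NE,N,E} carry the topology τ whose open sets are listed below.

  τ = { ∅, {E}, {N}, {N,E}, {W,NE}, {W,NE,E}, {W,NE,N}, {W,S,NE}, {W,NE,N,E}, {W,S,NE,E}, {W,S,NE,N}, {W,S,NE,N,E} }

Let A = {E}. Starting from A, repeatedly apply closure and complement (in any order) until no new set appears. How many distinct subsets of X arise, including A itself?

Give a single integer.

complement {W,S,NE,N}; its interior {W,S,NE,N}; cl(A) = X∖{W,S,NE,N} = {E}
With k = closure, c = complement:
  1. A     = {E}
  2. cA    = {W,S,NE,N}
k, c of each give nothing new

2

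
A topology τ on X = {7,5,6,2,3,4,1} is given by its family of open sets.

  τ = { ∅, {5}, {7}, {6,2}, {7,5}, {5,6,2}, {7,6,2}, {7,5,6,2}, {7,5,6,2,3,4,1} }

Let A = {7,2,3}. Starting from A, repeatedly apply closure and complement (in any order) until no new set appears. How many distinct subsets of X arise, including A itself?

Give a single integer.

cl via duality: int({5,6,4,1}) = {5}, so X∖{5} = {7,6,2,3,4,1}
Write k for closure, c for complement:
  1. A     = {7,2,3}
  2. kA    = {7,6,2,3,4,1}
  3. cA    = {5,6,4,1}
  4. ckA   = {5}
  5. kcA   = {5,6,2,3,4,1}
  6. kckA  = {5,3,4,1}
  7. ckcA  = {7}
  8. ckckA = {7,6,2}
  9. kckcA = {7,3,4,1}
  10. ckckcA = {5,6,2}
applying k or c yields no new set

10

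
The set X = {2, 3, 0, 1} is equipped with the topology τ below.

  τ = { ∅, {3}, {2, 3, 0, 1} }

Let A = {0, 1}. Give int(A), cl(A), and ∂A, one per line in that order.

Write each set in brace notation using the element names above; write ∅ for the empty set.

int(A) = ∅
cl(A)  = {2, 0, 1}
∂A     = {2, 0, 1}

U open, U⊆A: ∅. int(A) = ⋃ = ∅
X∖A={2, 3}, int(X∖A)={3}, hence cl(A)={2, 0, 1}
∂A: remove int from cl → {2, 0, 1}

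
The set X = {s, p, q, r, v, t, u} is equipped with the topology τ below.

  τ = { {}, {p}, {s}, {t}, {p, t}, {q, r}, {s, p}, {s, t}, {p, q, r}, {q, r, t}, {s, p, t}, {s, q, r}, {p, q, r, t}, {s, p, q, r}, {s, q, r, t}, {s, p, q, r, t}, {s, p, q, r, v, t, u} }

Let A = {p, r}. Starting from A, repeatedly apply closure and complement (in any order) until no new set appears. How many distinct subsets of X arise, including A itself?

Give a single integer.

10

X∖A={s, q, v, t, u}, int(X∖A)={s, t}, hence cl(A)={p, q, r, v, u}
Orbit (k=closure, c=complement):
  1. A     = {p, r}
  2. kA    = {p, q, r, v, u}
  3. cA    = {s, q, v, t, u}
  4. ckA   = {s, t}
  5. kcA   = {s, q, r, v, t, u}
  6. kckA  = {s, v, t, u}
  7. ckcA  = {p}
  8. ckckA = {p, q, r}
  9. kckcA = {p, v, u}
  10. ckckcA = {s, q, r, t}
(closed under both — stop)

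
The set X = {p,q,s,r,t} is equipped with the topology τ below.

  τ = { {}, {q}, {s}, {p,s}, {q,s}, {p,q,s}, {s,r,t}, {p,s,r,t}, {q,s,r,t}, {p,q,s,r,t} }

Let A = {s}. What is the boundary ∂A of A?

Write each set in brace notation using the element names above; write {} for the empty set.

{p,r,t}

open subsets of A: {}, {s}; so int(A) = {s}
closure: X∖int(X∖A) = X∖{q} = {p,s,r,t}
∂A = {p,s,r,t} minus {s} = {p,r,t}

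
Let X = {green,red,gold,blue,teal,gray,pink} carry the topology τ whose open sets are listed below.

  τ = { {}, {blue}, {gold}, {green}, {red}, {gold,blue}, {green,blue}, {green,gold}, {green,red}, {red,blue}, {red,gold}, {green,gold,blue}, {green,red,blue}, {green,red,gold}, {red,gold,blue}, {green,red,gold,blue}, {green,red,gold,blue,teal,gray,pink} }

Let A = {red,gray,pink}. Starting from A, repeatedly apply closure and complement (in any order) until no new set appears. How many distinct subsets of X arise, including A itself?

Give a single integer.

6

X∖A={green,gold,blue,teal}, int(X∖A)={green,gold,blue}, hence cl(A)={red,teal,gray,pink}
Orbit (k=closure, c=complement):
  1. A     = {red,gray,pink}
  2. kA    = {red,teal,gray,pink}
  3. cA    = {green,gold,blue,teal}
  4. ckA   = {green,gold,blue}
  5. kcA   = {green,gold,blue,teal,gray,pink}
  6. ckcA  = {red}
(closed under both — stop)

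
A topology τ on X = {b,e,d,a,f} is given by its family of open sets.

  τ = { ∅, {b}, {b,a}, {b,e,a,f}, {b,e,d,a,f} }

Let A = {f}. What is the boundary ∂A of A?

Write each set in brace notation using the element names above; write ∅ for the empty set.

open subsets of A: ∅; so int(A) = ∅
closure: X∖int(X∖A) = X∖{b,a} = {e,d,f}
∂A = {e,d,f} minus ∅ = {e,d,f}

{e,d,f}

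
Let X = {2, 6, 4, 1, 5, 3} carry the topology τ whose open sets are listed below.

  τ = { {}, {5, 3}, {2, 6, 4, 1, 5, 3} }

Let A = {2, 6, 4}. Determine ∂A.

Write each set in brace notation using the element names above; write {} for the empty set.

{2, 6, 4, 1}

interior: largest open inside A is {} (from {})
cl via duality: int({1, 5, 3}) = {5, 3}, so X∖{5, 3} = {2, 6, 4, 1}
cl∖int = {2, 6, 4, 1}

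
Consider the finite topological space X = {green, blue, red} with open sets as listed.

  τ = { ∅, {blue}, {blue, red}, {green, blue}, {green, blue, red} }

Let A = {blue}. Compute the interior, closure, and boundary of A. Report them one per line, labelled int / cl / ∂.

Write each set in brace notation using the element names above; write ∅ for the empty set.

int(A) = {blue}
cl(A)  = {green, blue, red}
∂A     = {green, red}

open subsets of A: ∅, {blue}; so int(A) = {blue}
closure: X∖int(X∖A) = X∖∅ = {green, blue, red}
∂A = {green, blue, red} minus {blue} = {green, red}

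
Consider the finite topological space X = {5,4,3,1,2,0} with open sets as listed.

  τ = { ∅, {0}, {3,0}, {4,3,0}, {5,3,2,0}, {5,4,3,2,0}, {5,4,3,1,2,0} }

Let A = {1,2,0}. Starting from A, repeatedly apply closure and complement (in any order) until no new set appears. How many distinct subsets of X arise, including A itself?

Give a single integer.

6

complement {5,4,3}; its interior ∅; cl(A) = X∖∅ = {5,4,3,1,2,0}
With k = closure, c = complement:
  1. A     = {1,2,0}
  2. kA    = {5,4,3,1,2,0}
  3. cA    = {5,4,3}
  4. ckA   = ∅
  5. kcA   = {5,4,3,1,2}
  6. ckcA  = {0}
k, c of each give nothing new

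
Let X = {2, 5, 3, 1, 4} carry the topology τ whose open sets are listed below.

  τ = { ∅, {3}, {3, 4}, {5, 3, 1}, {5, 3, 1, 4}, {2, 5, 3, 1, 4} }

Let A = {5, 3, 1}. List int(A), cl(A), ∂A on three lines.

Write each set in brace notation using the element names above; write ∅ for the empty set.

opens ⊆ A: ∅, {3}, {5, 3, 1}; union → int = {5, 3, 1}
complement {2, 4}; its interior ∅; cl(A) = X∖∅ = {2, 5, 3, 1, 4}
boundary = {2, 5, 3, 1, 4} ∖ {5, 3, 1} = {2, 4}

int(A) = {5, 3, 1}
cl(A)  = {2, 5, 3, 1, 4}
∂A     = {2, 4}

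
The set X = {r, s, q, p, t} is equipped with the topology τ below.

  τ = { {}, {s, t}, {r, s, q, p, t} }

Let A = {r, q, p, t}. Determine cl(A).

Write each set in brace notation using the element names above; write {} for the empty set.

X∖A={s}, int(X∖A)={}, hence cl(A)={r, s, q, p, t}

{r, s, q, p, t}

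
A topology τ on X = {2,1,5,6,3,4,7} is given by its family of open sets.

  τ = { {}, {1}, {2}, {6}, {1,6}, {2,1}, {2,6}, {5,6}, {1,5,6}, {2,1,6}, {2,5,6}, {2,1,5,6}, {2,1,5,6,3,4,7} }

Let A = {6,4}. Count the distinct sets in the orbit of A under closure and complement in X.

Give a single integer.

8

complement {2,1,5,3,7}; its interior {2,1}; cl(A) = X∖{2,1} = {5,6,3,4,7}
With k = closure, c = complement:
  1. A     = {6,4}
  2. kA    = {5,6,3,4,7}
  3. cA    = {2,1,5,3,7}
  4. ckA   = {2,1}
  5. kcA   = {2,1,5,3,4,7}
  6. kckA  = {2,1,3,4,7}
  7. ckcA  = {6}
  8. ckckA = {5,6}
k, c of each give nothing new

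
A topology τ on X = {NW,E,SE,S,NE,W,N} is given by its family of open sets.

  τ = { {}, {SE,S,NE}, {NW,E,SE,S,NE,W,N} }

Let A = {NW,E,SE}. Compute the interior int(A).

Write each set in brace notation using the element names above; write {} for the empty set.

opens ⊆ A: {}; union → int = {}

{}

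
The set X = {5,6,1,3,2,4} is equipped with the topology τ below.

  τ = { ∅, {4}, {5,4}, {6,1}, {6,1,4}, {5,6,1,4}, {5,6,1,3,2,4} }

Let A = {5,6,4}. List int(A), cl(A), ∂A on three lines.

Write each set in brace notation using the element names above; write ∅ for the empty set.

U open, U⊆A: ∅, {4}, {5,4}. int(A) = ⋃ = {5,4}
X∖A={1,3,2}, int(X∖A)=∅, hence cl(A)={5,6,1,3,2,4}
∂A: remove int from cl → {6,1,3,2}

int(A) = {5,4}
cl(A)  = {5,6,1,3,2,4}
∂A     = {6,1,3,2}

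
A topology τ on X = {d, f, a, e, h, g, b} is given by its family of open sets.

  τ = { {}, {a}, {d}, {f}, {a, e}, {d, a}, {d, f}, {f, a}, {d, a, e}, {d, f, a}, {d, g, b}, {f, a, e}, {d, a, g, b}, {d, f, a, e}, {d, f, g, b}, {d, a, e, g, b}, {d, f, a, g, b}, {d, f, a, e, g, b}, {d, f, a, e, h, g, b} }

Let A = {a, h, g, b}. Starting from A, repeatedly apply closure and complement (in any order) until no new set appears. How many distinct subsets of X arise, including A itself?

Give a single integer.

10

complement {d, f, e}; its interior {d, f}; cl(A) = X∖{d, f} = {a, e, h, g, b}
With k = closure, c = complement:
  1. A     = {a, h, g, b}
  2. kA    = {a, e, h, g, b}
  3. cA    = {d, f, e}
  4. ckA   = {d, f}
  5. kcA   = {d, f, e, h, g, b}
  6. kckA  = {d, f, h, g, b}
  7. ckcA  = {a}
  8. ckckA = {a, e}
  9. kckcA = {a, e, h}
  10. ckckcA = {d, f, g, b}
k, c of each give nothing new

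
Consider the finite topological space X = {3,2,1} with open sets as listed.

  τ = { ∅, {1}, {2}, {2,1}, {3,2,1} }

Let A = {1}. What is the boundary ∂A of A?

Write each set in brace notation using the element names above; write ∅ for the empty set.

interior: largest open inside A is {1} (from ∅, {1})
cl via duality: int({3,2}) = {2}, so X∖{2} = {3,1}
cl∖int = {3}

{3}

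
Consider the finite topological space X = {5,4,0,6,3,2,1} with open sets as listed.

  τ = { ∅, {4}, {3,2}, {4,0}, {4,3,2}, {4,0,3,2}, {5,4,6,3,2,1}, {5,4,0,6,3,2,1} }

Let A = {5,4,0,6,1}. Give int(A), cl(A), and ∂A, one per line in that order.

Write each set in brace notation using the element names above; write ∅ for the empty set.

U open, U⊆A: ∅, {4}, {4,0}. int(A) = ⋃ = {4,0}
X∖A={3,2}, int(X∖A)={3,2}, hence cl(A)={5,4,0,6,1}
∂A: remove int from cl → {5,6,1}

int(A) = {4,0}
cl(A)  = {5,4,0,6,1}
∂A     = {5,6,1}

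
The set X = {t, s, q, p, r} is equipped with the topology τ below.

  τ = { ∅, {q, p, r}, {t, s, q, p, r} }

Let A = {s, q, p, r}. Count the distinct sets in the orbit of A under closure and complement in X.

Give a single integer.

6

complement {t}; its interior ∅; cl(A) = X∖∅ = {t, s, q, p, r}
With k = closure, c = complement:
  1. A     = {s, q, p, r}
  2. kA    = {t, s, q, p, r}
  3. cA    = {t}
  4. ckA   = ∅
  5. kcA   = {t, s}
  6. ckcA  = {q, p, r}
k, c of each give nothing new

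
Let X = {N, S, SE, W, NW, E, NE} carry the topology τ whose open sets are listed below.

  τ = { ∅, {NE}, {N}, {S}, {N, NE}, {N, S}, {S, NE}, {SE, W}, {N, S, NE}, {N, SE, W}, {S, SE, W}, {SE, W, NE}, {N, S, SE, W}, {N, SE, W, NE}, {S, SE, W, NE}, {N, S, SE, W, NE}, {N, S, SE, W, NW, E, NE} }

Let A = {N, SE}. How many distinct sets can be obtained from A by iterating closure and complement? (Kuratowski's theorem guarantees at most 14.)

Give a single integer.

10

cl via duality: int({S, W, NW, E, NE}) = {S, NE}, so X∖{S, NE} = {N, SE, W, NW, E}
Write k for closure, c for complement:
  1. A     = {N, SE}
  2. kA    = {N, SE, W, NW, E}
  3. cA    = {S, W, NW, E, NE}
  4. ckA   = {S, NE}
  5. kcA   = {S, SE, W, NW, E, NE}
  6. kckA  = {S, NW, E, NE}
  7. ckcA  = {N}
  8. ckckA = {N, SE, W}
  9. kckcA = {N, NW, E}
  10. ckckcA = {S, SE, W, NE}
applying k or c yields no new set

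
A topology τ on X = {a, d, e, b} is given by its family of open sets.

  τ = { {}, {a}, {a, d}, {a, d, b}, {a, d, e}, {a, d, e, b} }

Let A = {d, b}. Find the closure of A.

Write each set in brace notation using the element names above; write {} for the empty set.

{d, e, b}

complement {a, e}; its interior {a}; cl(A) = X∖{a} = {d, e, b}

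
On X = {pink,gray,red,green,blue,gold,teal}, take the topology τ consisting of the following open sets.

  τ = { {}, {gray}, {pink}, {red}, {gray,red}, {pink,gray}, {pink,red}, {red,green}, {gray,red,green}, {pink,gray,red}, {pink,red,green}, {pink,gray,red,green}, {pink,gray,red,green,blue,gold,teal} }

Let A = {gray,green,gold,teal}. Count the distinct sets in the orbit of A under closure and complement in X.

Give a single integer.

8

cl via duality: int({pink,red,blue}) = {pink,red}, so X∖{pink,red} = {gray,green,blue,gold,teal}
Write k for closure, c for complement:
  1. A     = {gray,green,gold,teal}
  2. kA    = {gray,green,blue,gold,teal}
  3. cA    = {pink,red,blue}
  4. ckA   = {pink,red}
  5. kcA   = {pink,red,green,blue,gold,teal}
  6. ckcA  = {gray}
  7. kckcA = {gray,blue,gold,teal}
  8. ckckcA = {pink,red,green}
applying k or c yields no new set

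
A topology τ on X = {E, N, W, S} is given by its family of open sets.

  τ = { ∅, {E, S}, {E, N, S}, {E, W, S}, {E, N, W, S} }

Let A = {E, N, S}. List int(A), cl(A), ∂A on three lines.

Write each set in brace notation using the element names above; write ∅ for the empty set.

opens ⊆ A: ∅, {E, S}, {E, N, S}; union → int = {E, N, S}
complement {W}; its interior ∅; cl(A) = X∖∅ = {E, N, W, S}
boundary = {E, N, W, S} ∖ {E, N, S} = {W}

int(A) = {E, N, S}
cl(A)  = {E, N, W, S}
∂A     = {W}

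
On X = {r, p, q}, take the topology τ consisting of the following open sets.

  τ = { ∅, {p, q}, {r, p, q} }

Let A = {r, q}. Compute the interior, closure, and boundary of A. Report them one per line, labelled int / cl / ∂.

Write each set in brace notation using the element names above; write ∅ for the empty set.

int(A) = ∅
cl(A)  = {r, p, q}
∂A     = {r, p, q}

U open, U⊆A: ∅. int(A) = ⋃ = ∅
X∖A={p}, int(X∖A)=∅, hence cl(A)={r, p, q}
∂A: remove int from cl → {r, p, q}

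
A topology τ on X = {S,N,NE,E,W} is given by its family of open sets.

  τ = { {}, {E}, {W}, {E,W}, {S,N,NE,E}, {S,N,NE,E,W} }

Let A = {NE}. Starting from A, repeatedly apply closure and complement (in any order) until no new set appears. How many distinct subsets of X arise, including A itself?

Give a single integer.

X∖A={S,N,E,W}, int(X∖A)={E,W}, hence cl(A)={S,N,NE}
Orbit (k=closure, c=complement):
  1. A     = {NE}
  2. kA    = {S,N,NE}
  3. cA    = {S,N,E,W}
  4. ckA   = {E,W}
  5. kcA   = {S,N,NE,E,W}
  6. ckcA  = {}
(closed under both — stop)

6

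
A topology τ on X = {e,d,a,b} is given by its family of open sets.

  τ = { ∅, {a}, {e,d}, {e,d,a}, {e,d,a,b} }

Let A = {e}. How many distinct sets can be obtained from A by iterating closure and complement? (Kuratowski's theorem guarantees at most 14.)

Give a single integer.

8

complement {d,a,b}; its interior {a}; cl(A) = X∖{a} = {e,d,b}
With k = closure, c = complement:
  1. A     = {e}
  2. kA    = {e,d,b}
  3. cA    = {d,a,b}
  4. ckA   = {a}
  5. kcA   = {e,d,a,b}
  6. kckA  = {a,b}
  7. ckcA  = ∅
  8. ckckA = {e,d}
k, c of each give nothing new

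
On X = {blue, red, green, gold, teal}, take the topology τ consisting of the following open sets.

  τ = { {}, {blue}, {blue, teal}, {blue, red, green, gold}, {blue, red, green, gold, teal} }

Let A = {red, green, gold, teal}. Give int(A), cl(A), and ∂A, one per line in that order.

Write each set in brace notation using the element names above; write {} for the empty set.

int(A) = {}
cl(A)  = {red, green, gold, teal}
∂A     = {red, green, gold, teal}

opens ⊆ A: {}; union → int = {}
complement {blue}; its interior {blue}; cl(A) = X∖{blue} = {red, green, gold, teal}
boundary = {red, green, gold, teal} ∖ {} = {red, green, gold, teal}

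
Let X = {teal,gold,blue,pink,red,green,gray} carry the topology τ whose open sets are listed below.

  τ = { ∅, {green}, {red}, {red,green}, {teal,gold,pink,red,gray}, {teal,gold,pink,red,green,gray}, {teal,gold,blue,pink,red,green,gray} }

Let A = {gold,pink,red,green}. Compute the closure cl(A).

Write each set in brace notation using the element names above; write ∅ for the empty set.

cl via duality: int({teal,blue,gray}) = ∅, so X∖∅ = {teal,gold,blue,pink,red,green,gray}

{teal,gold,blue,pink,red,green,gray}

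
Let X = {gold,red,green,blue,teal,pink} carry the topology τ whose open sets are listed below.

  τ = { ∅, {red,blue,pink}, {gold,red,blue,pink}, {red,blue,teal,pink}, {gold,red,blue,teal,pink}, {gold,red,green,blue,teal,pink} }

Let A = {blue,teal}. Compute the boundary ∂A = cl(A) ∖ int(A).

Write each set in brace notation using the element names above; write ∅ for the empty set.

U open, U⊆A: ∅. int(A) = ⋃ = ∅
X∖A={gold,red,green,pink}, int(X∖A)=∅, hence cl(A)={gold,red,green,blue,teal,pink}
∂A: remove int from cl → {gold,red,green,blue,teal,pink}

{gold,red,green,blue,teal,pink}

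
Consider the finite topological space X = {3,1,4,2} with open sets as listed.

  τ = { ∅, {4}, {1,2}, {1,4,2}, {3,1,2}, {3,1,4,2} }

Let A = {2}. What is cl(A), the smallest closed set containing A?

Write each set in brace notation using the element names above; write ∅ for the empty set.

{3,1,2}

X∖A={3,1,4}, int(X∖A)={4}, hence cl(A)={3,1,2}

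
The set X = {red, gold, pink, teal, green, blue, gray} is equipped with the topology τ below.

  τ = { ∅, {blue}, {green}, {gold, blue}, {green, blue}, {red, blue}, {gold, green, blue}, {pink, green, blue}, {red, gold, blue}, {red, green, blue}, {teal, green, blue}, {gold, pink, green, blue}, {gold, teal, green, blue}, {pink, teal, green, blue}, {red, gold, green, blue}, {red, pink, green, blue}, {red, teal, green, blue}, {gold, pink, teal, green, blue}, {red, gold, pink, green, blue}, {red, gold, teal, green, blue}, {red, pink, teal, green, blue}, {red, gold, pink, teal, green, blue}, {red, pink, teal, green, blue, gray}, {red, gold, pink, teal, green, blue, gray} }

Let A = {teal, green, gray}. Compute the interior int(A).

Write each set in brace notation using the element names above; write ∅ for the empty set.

interior: largest open inside A is {green} (from ∅, {green})

{green}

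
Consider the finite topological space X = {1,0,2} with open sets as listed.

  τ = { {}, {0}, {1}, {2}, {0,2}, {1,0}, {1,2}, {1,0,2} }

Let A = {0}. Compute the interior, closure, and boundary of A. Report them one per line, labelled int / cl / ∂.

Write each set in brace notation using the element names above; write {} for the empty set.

open subsets of A: {}, {0}; so int(A) = {0}
closure: X∖int(X∖A) = X∖{1,2} = {0}
∂A = {0} minus {0} = {}

int(A) = {0}
cl(A)  = {0}
∂A     = {}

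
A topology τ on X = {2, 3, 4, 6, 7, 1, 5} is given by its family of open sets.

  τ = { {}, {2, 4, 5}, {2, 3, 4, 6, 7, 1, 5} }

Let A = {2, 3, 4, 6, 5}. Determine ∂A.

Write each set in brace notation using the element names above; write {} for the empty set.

interior: largest open inside A is {2, 4, 5} (from {}, {2, 4, 5})
cl via duality: int({7, 1}) = {}, so X∖{} = {2, 3, 4, 6, 7, 1, 5}
cl∖int = {3, 6, 7, 1}

{3, 6, 7, 1}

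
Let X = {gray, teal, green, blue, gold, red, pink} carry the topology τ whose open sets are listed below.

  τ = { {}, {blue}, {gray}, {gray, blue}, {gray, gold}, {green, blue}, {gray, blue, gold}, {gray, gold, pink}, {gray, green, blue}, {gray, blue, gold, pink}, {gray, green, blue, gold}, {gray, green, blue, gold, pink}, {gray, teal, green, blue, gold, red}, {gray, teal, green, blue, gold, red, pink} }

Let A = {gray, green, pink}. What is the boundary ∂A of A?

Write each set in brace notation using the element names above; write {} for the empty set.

interior: largest open inside A is {gray} (from {}, {gray})
cl via duality: int({teal, blue, gold, red}) = {blue}, so X∖{blue} = {gray, teal, green, gold, red, pink}
cl∖int = {teal, green, gold, red, pink}

{teal, green, gold, red, pink}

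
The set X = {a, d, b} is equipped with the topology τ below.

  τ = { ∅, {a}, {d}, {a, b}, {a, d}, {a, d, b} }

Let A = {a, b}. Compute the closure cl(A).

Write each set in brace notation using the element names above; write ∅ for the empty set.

{a, b}

complement {d}; its interior {d}; cl(A) = X∖{d} = {a, b}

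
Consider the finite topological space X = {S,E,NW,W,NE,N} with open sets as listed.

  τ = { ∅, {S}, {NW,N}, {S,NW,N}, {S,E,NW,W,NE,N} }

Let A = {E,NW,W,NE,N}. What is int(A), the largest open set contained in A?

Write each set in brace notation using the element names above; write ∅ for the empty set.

{NW,N}

open subsets of A: ∅, {NW,N}; so int(A) = {NW,N}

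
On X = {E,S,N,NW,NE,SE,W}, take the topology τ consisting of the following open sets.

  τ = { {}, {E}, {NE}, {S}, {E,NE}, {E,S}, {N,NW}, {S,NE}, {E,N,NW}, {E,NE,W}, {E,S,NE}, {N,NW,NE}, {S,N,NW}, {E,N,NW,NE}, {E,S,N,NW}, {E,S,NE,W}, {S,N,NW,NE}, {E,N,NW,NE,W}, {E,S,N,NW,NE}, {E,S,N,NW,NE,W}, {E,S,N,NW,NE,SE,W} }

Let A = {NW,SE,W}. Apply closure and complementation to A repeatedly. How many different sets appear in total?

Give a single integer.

10

X∖A={E,S,N,NE}, int(X∖A)={E,S,NE}, hence cl(A)={N,NW,SE,W}
Orbit (k=closure, c=complement):
  1. A     = {NW,SE,W}
  2. kA    = {N,NW,SE,W}
  3. cA    = {E,S,N,NE}
  4. ckA   = {E,S,NE}
  5. kcA   = {E,S,N,NW,NE,SE,W}
  6. kckA  = {E,S,NE,SE,W}
  7. ckcA  = {}
  8. ckckA = {N,NW}
  9. kckckA = {N,NW,SE}
  10. ckckckA = {E,S,NE,W}
(closed under both — stop)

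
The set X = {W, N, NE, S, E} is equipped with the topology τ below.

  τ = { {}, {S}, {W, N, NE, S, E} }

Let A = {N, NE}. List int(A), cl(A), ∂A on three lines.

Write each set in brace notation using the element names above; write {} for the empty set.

U open, U⊆A: {}. int(A) = ⋃ = {}
X∖A={W, S, E}, int(X∖A)={S}, hence cl(A)={W, N, NE, E}
∂A: remove int from cl → {W, N, NE, E}

int(A) = {}
cl(A)  = {W, N, NE, E}
∂A     = {W, N, NE, E}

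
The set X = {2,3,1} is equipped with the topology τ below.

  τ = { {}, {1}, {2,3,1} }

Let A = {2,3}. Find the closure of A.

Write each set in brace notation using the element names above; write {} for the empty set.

cl via duality: int({1}) = {1}, so X∖{1} = {2,3}

{2,3}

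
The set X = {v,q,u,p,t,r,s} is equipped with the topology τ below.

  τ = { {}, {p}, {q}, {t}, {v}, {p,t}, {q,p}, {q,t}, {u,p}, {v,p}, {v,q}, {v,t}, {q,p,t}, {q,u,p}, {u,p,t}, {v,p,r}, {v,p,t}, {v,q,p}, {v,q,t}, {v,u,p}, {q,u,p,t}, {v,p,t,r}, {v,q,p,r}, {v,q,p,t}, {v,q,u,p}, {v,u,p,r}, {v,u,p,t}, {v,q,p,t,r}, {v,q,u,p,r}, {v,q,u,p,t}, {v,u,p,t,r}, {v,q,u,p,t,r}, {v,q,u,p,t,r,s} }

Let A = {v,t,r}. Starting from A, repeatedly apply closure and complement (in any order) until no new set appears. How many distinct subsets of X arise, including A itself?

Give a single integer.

closure: X∖int(X∖A) = X∖{q,u,p} = {v,t,r,s}
Let k=closure and c=complement:
  1. A     = {v,t,r}
  2. kA    = {v,t,r,s}
  3. cA    = {q,u,p,s}
  4. ckA   = {q,u,p}
  5. kcA   = {q,u,p,r,s}
  6. ckcA  = {v,t}
— saturated at 6

6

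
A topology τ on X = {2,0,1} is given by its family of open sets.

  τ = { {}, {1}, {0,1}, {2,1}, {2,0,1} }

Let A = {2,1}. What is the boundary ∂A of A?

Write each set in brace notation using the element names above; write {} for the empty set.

interior: largest open inside A is {2,1} (from {}, {1}, {2,1})
cl via duality: int({0}) = {}, so X∖{} = {2,0,1}
cl∖int = {0}

{0}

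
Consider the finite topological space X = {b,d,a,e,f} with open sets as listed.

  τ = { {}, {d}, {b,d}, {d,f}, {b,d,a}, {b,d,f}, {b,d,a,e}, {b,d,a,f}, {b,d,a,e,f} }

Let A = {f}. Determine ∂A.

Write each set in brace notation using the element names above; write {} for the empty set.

open subsets of A: {}; so int(A) = {}
closure: X∖int(X∖A) = X∖{b,d,a,e} = {f}
∂A = {f} minus {} = {f}

{f}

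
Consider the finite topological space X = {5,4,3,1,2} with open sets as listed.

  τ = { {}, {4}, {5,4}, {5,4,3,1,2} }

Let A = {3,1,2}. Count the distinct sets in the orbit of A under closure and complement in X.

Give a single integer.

4

complement {5,4}; its interior {5,4}; cl(A) = X∖{5,4} = {3,1,2}
With k = closure, c = complement:
  1. A     = {3,1,2}
  2. cA    = {5,4}
  3. kcA   = {5,4,3,1,2}
  4. ckcA  = {}
k, c of each give nothing new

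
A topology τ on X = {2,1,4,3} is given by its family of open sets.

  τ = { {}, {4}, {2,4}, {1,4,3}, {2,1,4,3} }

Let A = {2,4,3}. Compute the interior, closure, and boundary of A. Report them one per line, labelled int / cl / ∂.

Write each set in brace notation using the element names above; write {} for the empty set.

open subsets of A: {}, {4}, {2,4}; so int(A) = {2,4}
closure: X∖int(X∖A) = X∖{} = {2,1,4,3}
∂A = {2,1,4,3} minus {2,4} = {1,3}

int(A) = {2,4}
cl(A)  = {2,1,4,3}
∂A     = {1,3}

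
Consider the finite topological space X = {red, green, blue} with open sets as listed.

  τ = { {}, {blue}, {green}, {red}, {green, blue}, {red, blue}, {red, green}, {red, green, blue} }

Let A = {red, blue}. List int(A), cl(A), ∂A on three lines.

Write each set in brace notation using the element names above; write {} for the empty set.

opens ⊆ A: {}, {red}, {blue}, {red, blue}; union → int = {red, blue}
complement {green}; its interior {green}; cl(A) = X∖{green} = {red, blue}
boundary = {red, blue} ∖ {red, blue} = {}

int(A) = {red, blue}
cl(A)  = {red, blue}
∂A     = {}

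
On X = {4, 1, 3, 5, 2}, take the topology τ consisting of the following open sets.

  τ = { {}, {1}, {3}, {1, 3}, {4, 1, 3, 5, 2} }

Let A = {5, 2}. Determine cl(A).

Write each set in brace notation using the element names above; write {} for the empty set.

complement {4, 1, 3}; its interior {1, 3}; cl(A) = X∖{1, 3} = {4, 5, 2}

{4, 5, 2}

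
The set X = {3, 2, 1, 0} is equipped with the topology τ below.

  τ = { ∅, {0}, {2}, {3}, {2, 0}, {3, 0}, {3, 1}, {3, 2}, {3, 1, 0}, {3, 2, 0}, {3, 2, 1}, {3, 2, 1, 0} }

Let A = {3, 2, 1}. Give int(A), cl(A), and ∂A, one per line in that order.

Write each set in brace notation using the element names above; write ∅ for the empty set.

int(A) = {3, 2, 1}
cl(A)  = {3, 2, 1}
∂A     = ∅

interior: largest open inside A is {3, 2, 1} (from ∅, {2}, {3}, {3, 1}, {3, 2}, {3, 2, 1})
cl via duality: int({0}) = {0}, so X∖{0} = {3, 2, 1}
cl∖int = ∅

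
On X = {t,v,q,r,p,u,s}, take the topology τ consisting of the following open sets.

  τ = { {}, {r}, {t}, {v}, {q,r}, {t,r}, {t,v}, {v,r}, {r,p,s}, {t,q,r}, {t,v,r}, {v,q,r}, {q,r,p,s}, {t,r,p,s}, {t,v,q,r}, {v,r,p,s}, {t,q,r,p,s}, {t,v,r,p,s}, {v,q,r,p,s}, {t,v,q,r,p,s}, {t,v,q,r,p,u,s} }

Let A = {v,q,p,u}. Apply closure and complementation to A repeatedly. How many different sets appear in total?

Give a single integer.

X∖A={t,r,s}, int(X∖A)={t,r}, hence cl(A)={v,q,p,u,s}
Orbit (k=closure, c=complement):
  1. A     = {v,q,p,u}
  2. kA    = {v,q,p,u,s}
  3. cA    = {t,r,s}
  4. ckA   = {t,r}
  5. kcA   = {t,q,r,p,u,s}
  6. ckcA  = {v}
  7. kckcA = {v,u}
  8. ckckcA = {t,q,r,p,s}
(closed under both — stop)

8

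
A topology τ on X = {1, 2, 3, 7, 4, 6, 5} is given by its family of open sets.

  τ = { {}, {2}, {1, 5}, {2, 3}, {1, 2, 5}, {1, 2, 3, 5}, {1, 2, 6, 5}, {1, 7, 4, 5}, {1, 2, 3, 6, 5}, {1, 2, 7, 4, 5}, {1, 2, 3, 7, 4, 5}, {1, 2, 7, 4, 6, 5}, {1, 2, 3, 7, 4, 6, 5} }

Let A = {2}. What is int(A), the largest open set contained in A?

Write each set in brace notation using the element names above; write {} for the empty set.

opens ⊆ A: {}, {2}; union → int = {2}

{2}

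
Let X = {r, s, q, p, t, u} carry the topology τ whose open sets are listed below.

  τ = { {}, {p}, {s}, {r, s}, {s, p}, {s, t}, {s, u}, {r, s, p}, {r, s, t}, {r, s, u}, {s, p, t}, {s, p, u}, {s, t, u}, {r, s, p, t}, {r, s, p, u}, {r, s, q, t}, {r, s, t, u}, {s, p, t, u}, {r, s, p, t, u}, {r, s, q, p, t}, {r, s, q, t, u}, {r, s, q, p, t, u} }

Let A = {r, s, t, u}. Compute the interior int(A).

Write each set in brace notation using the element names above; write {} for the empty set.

opens ⊆ A: {}, {s}, {s, u}, {r, s}, {s, t}, {r, s, t}, {r, s, u}, {s, t, u}, {r, s, t, u}; union → int = {r, s, t, u}

{r, s, t, u}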